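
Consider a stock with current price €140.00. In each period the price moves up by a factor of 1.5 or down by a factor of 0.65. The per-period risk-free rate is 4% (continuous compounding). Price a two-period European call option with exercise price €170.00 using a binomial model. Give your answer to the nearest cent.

Risk-neutral probability p = (e^0.04 − 0.65)/(1.5 − 0.65) = 0.3908/0.8500 = 0.4598
Terminal stock prices: S_uu = 315, S_ud = 136.5, S_dd = 59.15
Terminal payoffs (S − K): max(145, 0) = 145, max(-33.5, 0) = 0, max(-110.8, 0) = 0
Node u (S = 210): V_u = e^(−0.04)·[0.4598·145.0000 + 0.5402·0.0000] = 64.0536
Node d (S = 91): V_d = e^(−0.04)·[0.4598·0.0000 + 0.5402·0.0000] = 0.0000
Node 0 (S = 140): V_0 = e^(−0.04)·[0.4598·64.0536 + 0.5402·0.0000] = 28.2956

€28.30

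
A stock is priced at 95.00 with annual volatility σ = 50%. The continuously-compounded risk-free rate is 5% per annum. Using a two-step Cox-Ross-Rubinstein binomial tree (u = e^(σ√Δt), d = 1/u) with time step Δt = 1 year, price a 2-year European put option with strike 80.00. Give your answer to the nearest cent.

CRR parameters: u = e^(σ√Δt) = e^(0.5·√1) = 1.6487, d = 1/u = 0.6065
Per-period rate: rΔt = 0.05·1 = 0.05, so R = e^0.05 = 1.0513
Risk-neutral probability p = (e^0.05 − 0.6065)/(1.6487 − 0.6065) = 0.4447/1.0422 = 0.4267
Terminal stock prices: S_uu = 258.2, S_ud = 95, S_dd = 34.95
Terminal payoffs (K − S): max(-178.2, 0) = 0, max(-15, 0) = 0, max(45.05, 0) = 45.05
Node u (S = 156.6): V_u = e^(−0.05)·[0.4267·0.0000 + 0.5733·0.0000] = 0.0000
Node d (S = 57.62): V_d = e^(−0.05)·[0.4267·0.0000 + 0.5733·45.0515] = 24.5668
Node 0 (S = 95): V_0 = e^(−0.05)·[0.4267·0.0000 + 0.5733·24.5668] = 13.3964

13.40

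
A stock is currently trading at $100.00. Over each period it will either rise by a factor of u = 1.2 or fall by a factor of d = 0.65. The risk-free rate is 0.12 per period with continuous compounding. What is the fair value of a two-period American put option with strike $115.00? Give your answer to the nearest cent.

Risk-neutral probability p = (e^0.12 − 0.65)/(1.2 − 0.65) = 0.4775/0.5500 = 0.8682
Terminal stock prices: S_uu = 144, S_ud = 78, S_dd = 42.25
Terminal payoffs (K − S): max(-29, 0) = 0, max(37, 0) = 37, max(72.75, 0) = 72.75
Node u (S = 120): continuation = e^(−0.12)·[0.8682·0.0000 + 0.1318·37.0000] = 4.3259; exercise value = 0.0000 ≤ continuation, so V_u = 4.3259
Node d (S = 65): continuation = e^(−0.12)·[0.8682·37.0000 + 0.1318·72.7500] = 36.9959; exercise value = 50.0000 > continuation, so V_d = 50.0000 (exercise)
Node 0 (S = 100): continuation = e^(−0.12)·[0.8682·4.3259 + 0.1318·50.0000] = 9.1769; exercise value = 15.0000 > continuation, so V_0 = 15.0000 (exercise)

$15.00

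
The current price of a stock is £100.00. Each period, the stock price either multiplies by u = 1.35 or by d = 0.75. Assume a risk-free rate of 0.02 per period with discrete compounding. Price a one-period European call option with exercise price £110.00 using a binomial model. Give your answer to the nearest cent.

Risk-neutral probability p = (1 + 0.02 − 0.75)/(1.35 − 0.75) = 0.2700/0.6000 = 0.4500
Terminal stock prices: S_u = 135, S_d = 75
Terminal payoffs (S − K): max(25, 0) = 25, max(-35, 0) = 0
Node 0 (S = 100): V_0 = 1/1.02·[0.4500·25.0000 + 0.5500·0.0000] = 11.0294

£11.03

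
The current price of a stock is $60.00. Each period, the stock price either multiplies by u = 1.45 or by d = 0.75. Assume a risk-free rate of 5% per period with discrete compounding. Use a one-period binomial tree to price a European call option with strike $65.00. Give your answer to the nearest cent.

$8.98

Risk-neutral probability p = (1 + 0.05 − 0.75)/(1.45 − 0.75) = 0.3000/0.7000 = 0.4286
Terminal stock prices: S_u = 87, S_d = 45
Terminal payoffs (S − K): max(22, 0) = 22, max(-20, 0) = 0
Node 0 (S = 60): V_0 = 1/1.05·[0.4286·22.0000 + 0.5714·0.0000] = 8.9796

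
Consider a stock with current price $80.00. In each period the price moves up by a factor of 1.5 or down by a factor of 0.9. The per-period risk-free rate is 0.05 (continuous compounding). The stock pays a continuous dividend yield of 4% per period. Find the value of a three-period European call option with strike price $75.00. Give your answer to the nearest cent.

$14.22

Per-period risk-free factor R = e^0.05 = 1.0513; dividend-adjusted growth = e^(0.05−0.04) = 1.0101.
Risk-neutral probability p = (1.0101 − 0.9)/(1.5 − 0.9) = 0.1101/0.6000 = 0.1834
Terminal stock prices: S_uuu = 270, S_uud = 162, S_udd = 97.2, S_ddd = 58.32
Terminal payoffs (S − K): max(195, 0) = 195, max(87, 0) = 87, max(22.2, 0) = 22.2, max(-16.68, 0) = 0
Node uu (S = 180): V_uu = e^(−0.05)·[0.1834·195.0000 + 0.8166·87.0000] = 101.5999
Node ud (S = 108): V_ud = e^(−0.05)·[0.1834·87.0000 + 0.8166·22.2000] = 32.4231
Node dd (S = 64.8): V_dd = e^(−0.05)·[0.1834·22.2000 + 0.8166·0.0000] = 3.8733
Node u (S = 120): V_u = e^(−0.05)·[0.1834·101.5999 + 0.8166·32.4231] = 42.9112
Node d (S = 72): V_d = e^(−0.05)·[0.1834·32.4231 + 0.8166·3.8733] = 8.6655
Node 0 (S = 80): V_0 = e^(−0.05)·[0.1834·42.9112 + 0.8166·8.6655] = 14.2178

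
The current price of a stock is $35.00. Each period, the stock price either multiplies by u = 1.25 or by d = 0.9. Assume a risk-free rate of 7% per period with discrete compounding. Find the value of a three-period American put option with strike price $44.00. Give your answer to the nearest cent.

Risk-neutral probability p = (1 + 0.07 − 0.9)/(1.25 − 0.9) = 0.1700/0.3500 = 0.4857
Terminal stock prices: S_uuu = 68.36, S_uud = 49.22, S_udd = 35.44, S_ddd = 25.52
Terminal payoffs (K − S): max(-24.36, 0) = 0, max(-5.219, 0) = 0, max(8.562, 0) = 8.562, max(18.48, 0) = 18.48
Node uu (S = 54.69): continuation = 1/1.07·[0.4857·0.0000 + 0.5143·0.0000] = 0.0000; exercise value = 0.0000 ≤ continuation, so V_uu = 0.0000
Node ud (S = 39.38): continuation = 1/1.07·[0.4857·0.0000 + 0.5143·8.5625] = 4.1155; exercise value = 4.6250 > continuation, so V_ud = 4.6250 (exercise)
Node dd (S = 28.35): continuation = 1/1.07·[0.4857·8.5625 + 0.5143·18.4850] = 12.7715; exercise value = 15.6500 > continuation, so V_dd = 15.6500 (exercise)
Node u (S = 43.75): continuation = 1/1.07·[0.4857·0.0000 + 0.5143·4.6250] = 2.2230; exercise value = 0.2500 ≤ continuation, so V_u = 2.2230
Node d (S = 31.5): continuation = 1/1.07·[0.4857·4.6250 + 0.5143·15.6500] = 9.6215; exercise value = 12.5000 > continuation, so V_d = 12.5000 (exercise)
Node 0 (S = 35): continuation = 1/1.07·[0.4857·2.2230 + 0.5143·12.5000] = 7.0171; exercise value = 9.0000 > continuation, so V_0 = 9.0000 (exercise)

$9.00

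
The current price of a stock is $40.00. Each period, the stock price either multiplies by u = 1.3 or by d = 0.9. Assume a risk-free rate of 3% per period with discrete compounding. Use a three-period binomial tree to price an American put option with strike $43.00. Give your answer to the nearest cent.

Risk-neutral probability p = (1 + 0.03 − 0.9)/(1.3 − 0.9) = 0.1300/0.4000 = 0.3250
Terminal stock prices: S_uuu = 87.88, S_uud = 60.84, S_udd = 42.12, S_ddd = 29.16
Terminal payoffs (K − S): max(-44.88, 0) = 0, max(-17.84, 0) = 0, max(0.88, 0) = 0.88, max(13.84, 0) = 13.84
Node uu (S = 67.6): continuation = 1/1.03·[0.3250·0.0000 + 0.6750·0.0000] = 0.0000; exercise value = 0.0000 ≤ continuation, so V_uu = 0.0000
Node ud (S = 46.8): continuation = 1/1.03·[0.3250·0.0000 + 0.6750·0.8800] = 0.5767; exercise value = 0.0000 ≤ continuation, so V_ud = 0.5767
Node dd (S = 32.4): continuation = 1/1.03·[0.3250·0.8800 + 0.6750·13.8400] = 9.3476; exercise value = 10.6000 > continuation, so V_dd = 10.6000 (exercise)
Node u (S = 52): continuation = 1/1.03·[0.3250·0.0000 + 0.6750·0.5767] = 0.3779; exercise value = 0.0000 ≤ continuation, so V_u = 0.3779
Node d (S = 36): continuation = 1/1.03·[0.3250·0.5767 + 0.6750·10.6000] = 7.1286; exercise value = 7.0000 ≤ continuation, so V_d = 7.1286
Node 0 (S = 40): continuation = 1/1.03·[0.3250·0.3779 + 0.6750·7.1286] = 4.7909; exercise value = 3.0000 ≤ continuation, so V_0 = 4.7909

$4.79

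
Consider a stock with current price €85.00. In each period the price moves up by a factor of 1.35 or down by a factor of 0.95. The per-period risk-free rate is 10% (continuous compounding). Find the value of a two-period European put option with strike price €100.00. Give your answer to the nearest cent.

€7.14

Risk-neutral probability p = (e^0.1 − 0.95)/(1.35 − 0.95) = 0.1552/0.4000 = 0.3879
Terminal stock prices: S_uu = 154.9, S_ud = 109, S_dd = 76.71
Terminal payoffs (K − S): max(-54.91, 0) = 0, max(-9.013, 0) = 0, max(23.29, 0) = 23.29
Node u (S = 114.8): V_u = e^(−0.1)·[0.3879·0.0000 + 0.6121·0.0000] = 0.0000
Node d (S = 80.75): V_d = e^(−0.1)·[0.3879·0.0000 + 0.6121·23.2875] = 12.8972
Node 0 (S = 85): V_0 = e^(−0.1)·[0.3879·0.0000 + 0.6121·12.8972] = 7.1428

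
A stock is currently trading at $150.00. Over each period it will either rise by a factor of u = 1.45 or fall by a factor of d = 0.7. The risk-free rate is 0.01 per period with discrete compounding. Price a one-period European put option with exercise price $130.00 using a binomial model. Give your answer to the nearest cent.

$14.52

Risk-neutral probability p = (1 + 0.01 − 0.7)/(1.45 − 0.7) = 0.3100/0.7500 = 0.4133
Terminal stock prices: S_u = 217.5, S_d = 105
Terminal payoffs (K − S): max(-87.5, 0) = 0, max(25, 0) = 25
Node 0 (S = 150): V_0 = 1/1.01·[0.4133·0.0000 + 0.5867·25.0000] = 14.5215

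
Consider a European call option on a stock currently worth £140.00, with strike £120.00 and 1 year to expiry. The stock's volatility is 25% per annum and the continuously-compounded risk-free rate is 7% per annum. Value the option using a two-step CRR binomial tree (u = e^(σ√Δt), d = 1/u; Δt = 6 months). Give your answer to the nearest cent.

CRR parameters: u = e^(σ√Δt) = e^(0.25·√0.5) = 1.1934, d = 1/u = 0.8380
Per-period rate: rΔt = 0.07·0.5 = 0.035, so R = e^0.035 = 1.0356
Risk-neutral probability p = (e^0.035 − 0.8380)/(1.1934 − 0.8380) = 0.1977/0.3554 = 0.5561
Terminal stock prices: S_uu = 199.4, S_ud = 140, S_dd = 98.31
Terminal payoffs (S − K): max(79.38, 0) = 79.38, max(20, 0) = 20, max(-21.69, 0) = 0
Node u (S = 167.1): V_u = e^(−0.035)·[0.5561·79.3767 + 0.4439·20.0000] = 51.1984
Node d (S = 117.3): V_d = e^(−0.035)·[0.5561·20.0000 + 0.4439·0.0000] = 10.7403
Node 0 (S = 140): V_0 = e^(−0.035)·[0.5561·51.1984 + 0.4439·10.7403] = 32.0976

£32.10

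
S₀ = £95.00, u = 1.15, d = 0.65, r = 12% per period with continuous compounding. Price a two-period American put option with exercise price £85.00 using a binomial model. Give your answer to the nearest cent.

Risk-neutral probability p = (e^0.12 − 0.65)/(1.15 − 0.65) = 0.4775/0.5000 = 0.9550
Terminal stock prices: S_uu = 125.6, S_ud = 71.01, S_dd = 40.14
Terminal payoffs (K − S): max(-40.64, 0) = 0, max(13.99, 0) = 13.99, max(44.86, 0) = 44.86
Node u (S = 109.2): continuation = e^(−0.12)·[0.9550·0.0000 + 0.0450·13.9875] = 0.5583; exercise value = 0.0000 ≤ continuation, so V_u = 0.5583
Node d (S = 61.75): continuation = e^(−0.12)·[0.9550·13.9875 + 0.0450·44.8625] = 13.6382; exercise value = 23.2500 > continuation, so V_d = 23.2500 (exercise)
Node 0 (S = 95): continuation = e^(−0.12)·[0.9550·0.5583 + 0.0450·23.2500] = 1.4010; exercise value = 0.0000 ≤ continuation, so V_0 = 1.4010

£1.40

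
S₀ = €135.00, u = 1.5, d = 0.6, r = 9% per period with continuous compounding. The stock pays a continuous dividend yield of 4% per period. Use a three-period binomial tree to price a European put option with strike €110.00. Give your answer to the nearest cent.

Per-period risk-free factor R = e^0.09 = 1.0942; dividend-adjusted growth = e^(0.09−0.04) = 1.0513.
Risk-neutral probability p = (1.0513 − 0.6)/(1.5 − 0.6) = 0.4513/0.9000 = 0.5014
Terminal stock prices: S_uuu = 455.6, S_uud = 182.2, S_udd = 72.9, S_ddd = 29.16
Terminal payoffs (K − S): max(-345.6, 0) = 0, max(-72.25, 0) = 0, max(37.1, 0) = 37.1, max(80.84, 0) = 80.84
Node uu (S = 303.8): V_uu = e^(−0.09)·[0.5014·0.0000 + 0.4986·0.0000] = 0.0000
Node ud (S = 121.5): V_ud = e^(−0.09)·[0.5014·0.0000 + 0.4986·37.1000] = 16.9055
Node dd (S = 48.6): V_dd = e^(−0.09)·[0.5014·37.1000 + 0.4986·80.8400] = 53.8381
Node u (S = 202.5): V_u = e^(−0.09)·[0.5014·0.0000 + 0.4986·16.9055] = 7.7034
Node d (S = 81): V_d = e^(−0.09)·[0.5014·16.9055 + 0.4986·53.8381] = 32.2797
Node 0 (S = 135): V_0 = e^(−0.09)·[0.5014·7.7034 + 0.4986·32.2797] = 18.2392

€18.24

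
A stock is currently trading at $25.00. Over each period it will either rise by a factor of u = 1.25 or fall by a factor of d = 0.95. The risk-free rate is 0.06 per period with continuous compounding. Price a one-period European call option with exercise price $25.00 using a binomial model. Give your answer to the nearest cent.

Risk-neutral probability p = (e^0.06 − 0.95)/(1.25 − 0.95) = 0.1118/0.3000 = 0.3728
Terminal stock prices: S_u = 31.25, S_d = 23.75
Terminal payoffs (S − K): max(6.25, 0) = 6.25, max(-1.25, 0) = 0
Node 0 (S = 25): V_0 = e^(−0.06)·[0.3728·6.2500 + 0.6272·0.0000] = 2.1942

$2.19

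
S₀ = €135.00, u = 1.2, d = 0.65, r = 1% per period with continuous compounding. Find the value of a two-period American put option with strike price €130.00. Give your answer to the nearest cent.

€19.92

Risk-neutral probability p = (e^0.01 − 0.65)/(1.2 − 0.65) = 0.3601/0.5500 = 0.6546
Terminal stock prices: S_uu = 194.4, S_ud = 105.3, S_dd = 57.04
Terminal payoffs (K − S): max(-64.4, 0) = 0, max(24.7, 0) = 24.7, max(72.96, 0) = 72.96
Node u (S = 162): continuation = e^(−0.01)·[0.6546·0.0000 + 0.3454·24.7000] = 8.4456; exercise value = 0.0000 ≤ continuation, so V_u = 8.4456
Node d (S = 87.75): continuation = e^(−0.01)·[0.6546·24.7000 + 0.3454·72.9625] = 40.9565; exercise value = 42.2500 > continuation, so V_d = 42.2500 (exercise)
Node 0 (S = 135): continuation = e^(−0.01)·[0.6546·8.4456 + 0.3454·42.2500] = 19.9202; exercise value = 0.0000 ≤ continuation, so V_0 = 19.9202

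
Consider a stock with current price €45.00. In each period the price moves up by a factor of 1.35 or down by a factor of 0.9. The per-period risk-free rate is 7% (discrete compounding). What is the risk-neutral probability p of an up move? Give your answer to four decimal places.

p = 0.3778

Risk-neutral probability p = (1 + 0.07 − 0.9)/(1.35 − 0.9) = 0.1700/0.4500 = 0.3778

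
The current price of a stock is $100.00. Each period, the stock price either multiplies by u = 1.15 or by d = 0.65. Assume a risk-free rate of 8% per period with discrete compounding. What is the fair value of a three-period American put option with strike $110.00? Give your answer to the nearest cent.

$11.45

Risk-neutral probability p = (1 + 0.08 − 0.65)/(1.15 − 0.65) = 0.4300/0.5000 = 0.8600
Terminal stock prices: S_uuu = 152.1, S_uud = 85.96, S_udd = 48.59, S_ddd = 27.46
Terminal payoffs (K − S): max(-42.09, 0) = 0, max(24.04, 0) = 24.04, max(61.41, 0) = 61.41, max(82.54, 0) = 82.54
Node uu (S = 132.2): continuation = 1/1.08·[0.8600·0.0000 + 0.1400·24.0375] = 3.1160; exercise value = 0.0000 ≤ continuation, so V_uu = 3.1160
Node ud (S = 74.75): continuation = 1/1.08·[0.8600·24.0375 + 0.1400·61.4125] = 27.1019; exercise value = 35.2500 > continuation, so V_ud = 35.2500 (exercise)
Node dd (S = 42.25): continuation = 1/1.08·[0.8600·61.4125 + 0.1400·82.5375] = 59.6019; exercise value = 67.7500 > continuation, so V_dd = 67.7500 (exercise)
Node u (S = 115): continuation = 1/1.08·[0.8600·3.1160 + 0.1400·35.2500] = 7.0507; exercise value = 0.0000 ≤ continuation, so V_u = 7.0507
Node d (S = 65): continuation = 1/1.08·[0.8600·35.2500 + 0.1400·67.7500] = 36.8519; exercise value = 45.0000 > continuation, so V_d = 45.0000 (exercise)
Node 0 (S = 100): continuation = 1/1.08·[0.8600·7.0507 + 0.1400·45.0000] = 11.4478; exercise value = 10.0000 ≤ continuation, so V_0 = 11.4478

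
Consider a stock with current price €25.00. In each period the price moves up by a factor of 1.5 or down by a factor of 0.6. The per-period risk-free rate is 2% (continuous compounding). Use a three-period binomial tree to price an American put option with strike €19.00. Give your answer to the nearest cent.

Risk-neutral probability p = (e^0.02 − 0.6)/(1.5 − 0.6) = 0.4202/0.9000 = 0.4669
Terminal stock prices: S_uuu = 84.38, S_uud = 33.75, S_udd = 13.5, S_ddd = 5.4
Terminal payoffs (K − S): max(-65.38, 0) = 0, max(-14.75, 0) = 0, max(5.5, 0) = 5.5, max(13.6, 0) = 13.6
Node uu (S = 56.25): continuation = e^(−0.02)·[0.4669·0.0000 + 0.5331·0.0000] = 0.0000; exercise value = 0.0000 ≤ continuation, so V_uu = 0.0000
Node ud (S = 22.5): continuation = e^(−0.02)·[0.4669·0.0000 + 0.5331·5.5000] = 2.8740; exercise value = 0.0000 ≤ continuation, so V_ud = 2.8740
Node dd (S = 9): continuation = e^(−0.02)·[0.4669·5.5000 + 0.5331·13.6000] = 9.6238; exercise value = 10.0000 > continuation, so V_dd = 10.0000 (exercise)
Node u (S = 37.5): continuation = e^(−0.02)·[0.4669·0.0000 + 0.5331·2.8740] = 1.5018; exercise value = 0.0000 ≤ continuation, so V_u = 1.5018
Node d (S = 15): continuation = e^(−0.02)·[0.4669·2.8740 + 0.5331·10.0000] = 6.5408; exercise value = 4.0000 ≤ continuation, so V_d = 6.5408
Node 0 (S = 25): continuation = e^(−0.02)·[0.4669·1.5018 + 0.5331·6.5408] = 4.1052; exercise value = 0.0000 ≤ continuation, so V_0 = 4.1052

€4.11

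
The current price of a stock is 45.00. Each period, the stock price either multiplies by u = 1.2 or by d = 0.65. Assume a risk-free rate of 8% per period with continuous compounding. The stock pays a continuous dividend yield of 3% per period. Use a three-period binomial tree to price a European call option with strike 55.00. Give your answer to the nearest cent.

Per-period risk-free factor R = e^0.08 = 1.0833; dividend-adjusted growth = e^(0.08−0.03) = 1.0513.
Risk-neutral probability p = (1.0513 − 0.65)/(1.2 − 0.65) = 0.4013/0.5500 = 0.7296
Terminal stock prices: S_uuu = 77.76, S_uud = 42.12, S_udd = 22.82, S_ddd = 12.36
Terminal payoffs (S − K): max(22.76, 0) = 22.76, max(-12.88, 0) = 0, max(-32.19, 0) = 0, max(-42.64, 0) = 0
Node uu (S = 64.8): V_uu = e^(−0.08)·[0.7296·22.7600 + 0.2704·0.0000] = 15.3286
Node ud (S = 35.1): V_ud = e^(−0.08)·[0.7296·0.0000 + 0.2704·0.0000] = 0.0000
Node dd (S = 19.01): V_dd = e^(−0.08)·[0.7296·0.0000 + 0.2704·0.0000] = 0.0000
Node u (S = 54): V_u = e^(−0.08)·[0.7296·15.3286 + 0.2704·0.0000] = 10.3237
Node d (S = 29.25): V_d = e^(−0.08)·[0.7296·0.0000 + 0.2704·0.0000] = 0.0000
Node 0 (S = 45): V_0 = e^(−0.08)·[0.7296·10.3237 + 0.2704·0.0000] = 6.9529

6.95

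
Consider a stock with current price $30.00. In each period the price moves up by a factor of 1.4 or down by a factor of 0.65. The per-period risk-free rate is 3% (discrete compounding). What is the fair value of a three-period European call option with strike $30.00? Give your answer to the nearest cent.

$9.09

Risk-neutral probability p = (1 + 0.03 − 0.65)/(1.4 − 0.65) = 0.3800/0.7500 = 0.5067
Terminal stock prices: S_uuu = 82.32, S_uud = 38.22, S_udd = 17.75, S_ddd = 8.239
Terminal payoffs (S − K): max(52.32, 0) = 52.32, max(8.22, 0) = 8.22, max(-12.25, 0) = 0, max(-21.76, 0) = 0
Node uu (S = 58.8): V_uu = 1/1.03·[0.5067·52.3200 + 0.4933·8.2200] = 29.6738
Node ud (S = 27.3): V_ud = 1/1.03·[0.5067·8.2200 + 0.4933·0.0000] = 4.0435
Node dd (S = 12.68): V_dd = 1/1.03·[0.5067·0.0000 + 0.4933·0.0000] = 0.0000
Node u (S = 42): V_u = 1/1.03·[0.5067·29.6738 + 0.4933·4.0435] = 16.5335
Node d (S = 19.5): V_d = 1/1.03·[0.5067·4.0435 + 0.4933·0.0000] = 1.9890
Node 0 (S = 30): V_0 = 1/1.03·[0.5067·16.5335 + 0.4933·1.9890] = 9.0857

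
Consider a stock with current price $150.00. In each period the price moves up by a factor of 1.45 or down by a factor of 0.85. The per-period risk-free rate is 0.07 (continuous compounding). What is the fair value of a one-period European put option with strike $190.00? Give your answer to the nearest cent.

Risk-neutral probability p = (e^0.07 − 0.85)/(1.45 − 0.85) = 0.2225/0.6000 = 0.3708
Terminal stock prices: S_u = 217.5, S_d = 127.5
Terminal payoffs (K − S): max(-27.5, 0) = 0, max(62.5, 0) = 62.5
Node 0 (S = 150): V_0 = e^(−0.07)·[0.3708·0.0000 + 0.6292·62.5000] = 36.6636

$36.66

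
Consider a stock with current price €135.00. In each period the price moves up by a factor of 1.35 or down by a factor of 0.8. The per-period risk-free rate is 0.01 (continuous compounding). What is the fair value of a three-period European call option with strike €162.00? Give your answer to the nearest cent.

Risk-neutral probability p = (e^0.01 − 0.8)/(1.35 − 0.8) = 0.2101/0.5500 = 0.3819
Terminal stock prices: S_uuu = 332.2, S_uud = 196.8, S_udd = 116.6, S_ddd = 69.12
Terminal payoffs (S − K): max(170.2, 0) = 170.2, max(34.83, 0) = 34.83, max(-45.36, 0) = 0, max(-92.88, 0) = 0
Node uu (S = 246): V_uu = e^(−0.01)·[0.3819·170.1506 + 0.6181·34.8300] = 85.6494
Node ud (S = 145.8): V_ud = e^(−0.01)·[0.3819·34.8300 + 0.6181·0.0000] = 13.1695
Node dd (S = 86.4): V_dd = e^(−0.01)·[0.3819·0.0000 + 0.6181·0.0000] = 0.0000
Node u (S = 182.2): V_u = e^(−0.01)·[0.3819·85.6494 + 0.6181·13.1695] = 40.4438
Node d (S = 108): V_d = e^(−0.01)·[0.3819·13.1695 + 0.6181·0.0000] = 4.9795
Node 0 (S = 135): V_0 = e^(−0.01)·[0.3819·40.4438 + 0.6181·4.9795] = 18.3394

€18.34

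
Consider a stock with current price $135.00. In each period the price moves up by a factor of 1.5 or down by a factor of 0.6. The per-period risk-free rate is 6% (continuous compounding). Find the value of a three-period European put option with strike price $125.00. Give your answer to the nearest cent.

$25.12

Risk-neutral probability p = (e^0.06 − 0.6)/(1.5 − 0.6) = 0.4618/0.9000 = 0.5132
Terminal stock prices: S_uuu = 455.6, S_uud = 182.2, S_udd = 72.9, S_ddd = 29.16
Terminal payoffs (K − S): max(-330.6, 0) = 0, max(-57.25, 0) = 0, max(52.1, 0) = 52.1, max(95.84, 0) = 95.84
Node uu (S = 303.8): V_uu = e^(−0.06)·[0.5132·0.0000 + 0.4868·0.0000] = 0.0000
Node ud (S = 121.5): V_ud = e^(−0.06)·[0.5132·0.0000 + 0.4868·52.1000] = 23.8877
Node dd (S = 48.6): V_dd = e^(−0.06)·[0.5132·52.1000 + 0.4868·95.8400] = 69.1206
Node u (S = 202.5): V_u = e^(−0.06)·[0.5132·0.0000 + 0.4868·23.8877] = 10.9524
Node d (S = 81): V_d = e^(−0.06)·[0.5132·23.8877 + 0.4868·69.1206] = 43.2357
Node 0 (S = 135): V_0 = e^(−0.06)·[0.5132·10.9524 + 0.4868·43.2357] = 25.1164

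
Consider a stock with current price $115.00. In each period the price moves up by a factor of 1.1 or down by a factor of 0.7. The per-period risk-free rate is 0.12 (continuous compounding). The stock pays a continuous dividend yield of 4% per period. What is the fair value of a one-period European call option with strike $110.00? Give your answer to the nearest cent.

$14.02

Per-period risk-free factor R = e^0.12 = 1.1275; dividend-adjusted growth = e^(0.12−0.04) = 1.0833.
Risk-neutral probability p = (1.0833 − 0.7)/(1.1 − 0.7) = 0.3833/0.4000 = 0.9582
Terminal stock prices: S_u = 126.5, S_d = 80.5
Terminal payoffs (S − K): max(16.5, 0) = 16.5, max(-29.5, 0) = 0
Node 0 (S = 115): V_0 = e^(−0.12)·[0.9582·16.5000 + 0.0418·0.0000] = 14.0227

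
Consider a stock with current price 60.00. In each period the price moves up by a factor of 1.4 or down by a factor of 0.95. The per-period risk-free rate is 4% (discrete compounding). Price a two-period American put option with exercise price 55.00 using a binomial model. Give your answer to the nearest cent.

Risk-neutral probability p = (1 + 0.04 − 0.95)/(1.4 − 0.95) = 0.0900/0.4500 = 0.2000
Terminal stock prices: S_uu = 117.6, S_ud = 79.8, S_dd = 54.15
Terminal payoffs (K − S): max(-62.6, 0) = 0, max(-24.8, 0) = 0, max(0.85, 0) = 0.85
Node u (S = 84): continuation = 1/1.04·[0.2000·0.0000 + 0.8000·0.0000] = 0.0000; exercise value = 0.0000 ≤ continuation, so V_u = 0.0000
Node d (S = 57): continuation = 1/1.04·[0.2000·0.0000 + 0.8000·0.8500] = 0.6538; exercise value = 0.0000 ≤ continuation, so V_d = 0.6538
Node 0 (S = 60): continuation = 1/1.04·[0.2000·0.0000 + 0.8000·0.6538] = 0.5030; exercise value = 0.0000 ≤ continuation, so V_0 = 0.5030

0.50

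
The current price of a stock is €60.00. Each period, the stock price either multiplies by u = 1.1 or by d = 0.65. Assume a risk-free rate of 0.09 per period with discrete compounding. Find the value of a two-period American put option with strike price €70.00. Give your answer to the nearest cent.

Risk-neutral probability p = (1 + 0.09 − 0.65)/(1.1 − 0.65) = 0.4400/0.4500 = 0.9778
Terminal stock prices: S_uu = 72.6, S_ud = 42.9, S_dd = 25.35
Terminal payoffs (K − S): max(-2.6, 0) = 0, max(27.1, 0) = 27.1, max(44.65, 0) = 44.65
Node u (S = 66): continuation = 1/1.09·[0.9778·0.0000 + 0.0222·27.1000] = 0.5525; exercise value = 4.0000 > continuation, so V_u = 4.0000 (exercise)
Node d (S = 39): continuation = 1/1.09·[0.9778·27.1000 + 0.0222·44.6500] = 25.2202; exercise value = 31.0000 > continuation, so V_d = 31.0000 (exercise)
Node 0 (S = 60): continuation = 1/1.09·[0.9778·4.0000 + 0.0222·31.0000] = 4.2202; exercise value = 10.0000 > continuation, so V_0 = 10.0000 (exercise)

€10.00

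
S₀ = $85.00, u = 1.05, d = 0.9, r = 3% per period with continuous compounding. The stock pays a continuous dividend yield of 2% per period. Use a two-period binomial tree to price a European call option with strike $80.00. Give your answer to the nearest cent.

Per-period risk-free factor R = e^0.03 = 1.0305; dividend-adjusted growth = e^(0.03−0.02) = 1.0101.
Risk-neutral probability p = (1.0101 − 0.9)/(1.05 − 0.9) = 0.1101/0.1500 = 0.7337
Terminal stock prices: S_uu = 93.71, S_ud = 80.33, S_dd = 68.85
Terminal payoffs (S − K): max(13.71, 0) = 13.71, max(0.325, 0) = 0.325, max(-11.15, 0) = 0
Node u (S = 89.25): V_u = e^(−0.03)·[0.7337·13.7125 + 0.2663·0.3250] = 9.8471
Node d (S = 76.5): V_d = e^(−0.03)·[0.7337·0.3250 + 0.2663·0.0000] = 0.2314
Node 0 (S = 85): V_0 = e^(−0.03)·[0.7337·9.8471 + 0.2663·0.2314] = 7.0708

$7.07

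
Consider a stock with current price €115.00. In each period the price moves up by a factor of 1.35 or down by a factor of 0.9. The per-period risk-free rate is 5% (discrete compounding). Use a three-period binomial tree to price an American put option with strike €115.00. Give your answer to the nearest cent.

€8.81

Risk-neutral probability p = (1 + 0.05 − 0.9)/(1.35 − 0.9) = 0.1500/0.4500 = 0.3333
Terminal stock prices: S_uuu = 282.9, S_uud = 188.6, S_udd = 125.8, S_ddd = 83.84
Terminal payoffs (K − S): max(-167.9, 0) = 0, max(-73.63, 0) = 0, max(-10.75, 0) = 0, max(31.16, 0) = 31.16
Node uu (S = 209.6): continuation = 1/1.05·[0.3333·0.0000 + 0.6667·0.0000] = 0.0000; exercise value = 0.0000 ≤ continuation, so V_uu = 0.0000
Node ud (S = 139.7): continuation = 1/1.05·[0.3333·0.0000 + 0.6667·0.0000] = 0.0000; exercise value = 0.0000 ≤ continuation, so V_ud = 0.0000
Node dd (S = 93.15): continuation = 1/1.05·[0.3333·0.0000 + 0.6667·31.1650] = 19.7873; exercise value = 21.8500 > continuation, so V_dd = 21.8500 (exercise)
Node u (S = 155.2): continuation = 1/1.05·[0.3333·0.0000 + 0.6667·0.0000] = 0.0000; exercise value = 0.0000 ≤ continuation, so V_u = 0.0000
Node d (S = 103.5): continuation = 1/1.05·[0.3333·0.0000 + 0.6667·21.8500] = 13.8730; exercise value = 11.5000 ≤ continuation, so V_d = 13.8730
Node 0 (S = 115): continuation = 1/1.05·[0.3333·0.0000 + 0.6667·13.8730] = 8.8083; exercise value = 0.0000 ≤ continuation, so V_0 = 8.8083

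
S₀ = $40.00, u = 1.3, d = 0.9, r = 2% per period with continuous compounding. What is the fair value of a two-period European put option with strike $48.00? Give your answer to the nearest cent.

$7.82

Risk-neutral probability p = (e^0.02 − 0.9)/(1.3 − 0.9) = 0.1202/0.4000 = 0.3005
Terminal stock prices: S_uu = 67.6, S_ud = 46.8, S_dd = 32.4
Terminal payoffs (K − S): max(-19.6, 0) = 0, max(1.2, 0) = 1.2, max(15.6, 0) = 15.6
Node u (S = 52): V_u = e^(−0.02)·[0.3005·0.0000 + 0.6995·1.2000] = 0.8228
Node d (S = 36): V_d = e^(−0.02)·[0.3005·1.2000 + 0.6995·15.6000] = 11.0495
Node 0 (S = 40): V_0 = e^(−0.02)·[0.3005·0.8228 + 0.6995·11.0495] = 7.8184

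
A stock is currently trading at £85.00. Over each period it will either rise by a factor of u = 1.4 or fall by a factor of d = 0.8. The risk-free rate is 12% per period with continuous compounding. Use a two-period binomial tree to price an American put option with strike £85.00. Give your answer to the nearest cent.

£6.85

Risk-neutral probability p = (e^0.12 − 0.8)/(1.4 − 0.8) = 0.3275/0.6000 = 0.5458
Terminal stock prices: S_uu = 166.6, S_ud = 95.2, S_dd = 54.4
Terminal payoffs (K − S): max(-81.6, 0) = 0, max(-10.2, 0) = 0, max(30.6, 0) = 30.6
Node u (S = 119): continuation = e^(−0.12)·[0.5458·0.0000 + 0.4542·0.0000] = 0.0000; exercise value = 0.0000 ≤ continuation, so V_u = 0.0000
Node d (S = 68): continuation = e^(−0.12)·[0.5458·0.0000 + 0.4542·30.6000] = 12.3261; exercise value = 17.0000 > continuation, so V_d = 17.0000 (exercise)
Node 0 (S = 85): continuation = e^(−0.12)·[0.5458·0.0000 + 0.4542·17.0000] = 6.8478; exercise value = 0.0000 ≤ continuation, so V_0 = 6.8478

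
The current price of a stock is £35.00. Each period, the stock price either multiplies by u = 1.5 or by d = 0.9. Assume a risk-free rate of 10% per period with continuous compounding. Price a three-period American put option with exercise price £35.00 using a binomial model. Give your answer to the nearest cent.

Risk-neutral probability p = (e^0.1 − 0.9)/(1.5 − 0.9) = 0.2052/0.6000 = 0.3420
Terminal stock prices: S_uuu = 118.1, S_uud = 70.88, S_udd = 42.53, S_ddd = 25.52
Terminal payoffs (K − S): max(-83.12, 0) = 0, max(-35.88, 0) = 0, max(-7.525, 0) = 0, max(9.485, 0) = 9.485
Node uu (S = 78.75): continuation = e^(−0.1)·[0.3420·0.0000 + 0.6580·0.0000] = 0.0000; exercise value = 0.0000 ≤ continuation, so V_uu = 0.0000
Node ud (S = 47.25): continuation = e^(−0.1)·[0.3420·0.0000 + 0.6580·0.0000] = 0.0000; exercise value = 0.0000 ≤ continuation, so V_ud = 0.0000
Node dd (S = 28.35): continuation = e^(−0.1)·[0.3420·0.0000 + 0.6580·9.4850] = 5.6476; exercise value = 6.6500 > continuation, so V_dd = 6.6500 (exercise)
Node u (S = 52.5): continuation = e^(−0.1)·[0.3420·0.0000 + 0.6580·0.0000] = 0.0000; exercise value = 0.0000 ≤ continuation, so V_u = 0.0000
Node d (S = 31.5): continuation = e^(−0.1)·[0.3420·0.0000 + 0.6580·6.6500] = 3.9596; exercise value = 3.5000 ≤ continuation, so V_d = 3.9596
Node 0 (S = 35): continuation = e^(−0.1)·[0.3420·0.0000 + 0.6580·3.9596] = 2.3576; exercise value = 0.0000 ≤ continuation, so V_0 = 2.3576

£2.36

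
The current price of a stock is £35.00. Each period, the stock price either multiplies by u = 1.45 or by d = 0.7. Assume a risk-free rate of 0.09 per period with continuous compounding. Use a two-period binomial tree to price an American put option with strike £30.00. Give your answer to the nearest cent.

£2.42

Risk-neutral probability p = (e^0.09 − 0.7)/(1.45 − 0.7) = 0.3942/0.7500 = 0.5256
Terminal stock prices: S_uu = 73.59, S_ud = 35.52, S_dd = 17.15
Terminal payoffs (K − S): max(-43.59, 0) = 0, max(-5.525, 0) = 0, max(12.85, 0) = 12.85
Node u (S = 50.75): continuation = e^(−0.09)·[0.5256·0.0000 + 0.4744·0.0000] = 0.0000; exercise value = 0.0000 ≤ continuation, so V_u = 0.0000
Node d (S = 24.5): continuation = e^(−0.09)·[0.5256·0.0000 + 0.4744·12.8500] = 5.5718; exercise value = 5.5000 ≤ continuation, so V_d = 5.5718
Node 0 (S = 35): continuation = e^(−0.09)·[0.5256·0.0000 + 0.4744·5.5718] = 2.4159; exercise value = 0.0000 ≤ continuation, so V_0 = 2.4159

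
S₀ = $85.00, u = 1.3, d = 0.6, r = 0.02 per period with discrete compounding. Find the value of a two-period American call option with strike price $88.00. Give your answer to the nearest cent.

Risk-neutral probability p = (1 + 0.02 − 0.6)/(1.3 − 0.6) = 0.4200/0.7000 = 0.6000
Terminal stock prices: S_uu = 143.7, S_ud = 66.3, S_dd = 30.6
Terminal payoffs (S − K): max(55.65, 0) = 55.65, max(-21.7, 0) = 0, max(-57.4, 0) = 0
Node u (S = 110.5): continuation = 1/1.02·[0.6000·55.6500 + 0.4000·0.0000] = 32.7353; exercise value = 22.5000 ≤ continuation, so V_u = 32.7353
Node d (S = 51): continuation = 1/1.02·[0.6000·0.0000 + 0.4000·0.0000] = 0.0000; exercise value = 0.0000 ≤ continuation, so V_d = 0.0000
Node 0 (S = 85): continuation = 1/1.02·[0.6000·32.7353 + 0.4000·0.0000] = 19.2561; exercise value = 0.0000 ≤ continuation, so V_0 = 19.2561

$19.26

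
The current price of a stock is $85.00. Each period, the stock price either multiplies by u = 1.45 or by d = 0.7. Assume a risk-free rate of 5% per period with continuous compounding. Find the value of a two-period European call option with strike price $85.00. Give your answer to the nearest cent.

$19.18

Risk-neutral probability p = (e^0.05 − 0.7)/(1.45 − 0.7) = 0.3513/0.7500 = 0.4684
Terminal stock prices: S_uu = 178.7, S_ud = 86.27, S_dd = 41.65
Terminal payoffs (S − K): max(93.71, 0) = 93.71, max(1.275, 0) = 1.275, max(-43.35, 0) = 0
Node u (S = 123.2): V_u = e^(−0.05)·[0.4684·93.7125 + 0.5316·1.2750] = 42.3955
Node d (S = 59.5): V_d = e^(−0.05)·[0.4684·1.2750 + 0.5316·0.0000] = 0.5680
Node 0 (S = 85): V_0 = e^(−0.05)·[0.4684·42.3955 + 0.5316·0.5680] = 19.1753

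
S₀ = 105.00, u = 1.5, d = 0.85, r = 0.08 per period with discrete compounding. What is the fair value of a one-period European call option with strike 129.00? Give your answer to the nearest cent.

9.34

Risk-neutral probability p = (1 + 0.08 − 0.85)/(1.5 − 0.85) = 0.2300/0.6500 = 0.3538
Terminal stock prices: S_u = 157.5, S_d = 89.25
Terminal payoffs (S − K): max(28.5, 0) = 28.5, max(-39.75, 0) = 0
Node 0 (S = 105): V_0 = 1/1.08·[0.3538·28.5000 + 0.6462·0.0000] = 9.3376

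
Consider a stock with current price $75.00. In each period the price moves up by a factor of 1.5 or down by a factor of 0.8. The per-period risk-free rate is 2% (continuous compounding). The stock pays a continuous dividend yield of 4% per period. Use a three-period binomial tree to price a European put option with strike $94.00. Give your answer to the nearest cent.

$30.26

Per-period risk-free factor R = e^0.02 = 1.0202; dividend-adjusted growth = e^(0.02−0.04) = 0.9802.
Risk-neutral probability p = (0.9802 − 0.8)/(1.5 − 0.8) = 0.1802/0.7000 = 0.2574
Terminal stock prices: S_uuu = 253.1, S_uud = 135, S_udd = 72, S_ddd = 38.4
Terminal payoffs (K − S): max(-159.1, 0) = 0, max(-41, 0) = 0, max(22, 0) = 22, max(55.6, 0) = 55.6
Node uu (S = 168.8): V_uu = e^(−0.02)·[0.2574·0.0000 + 0.7426·0.0000] = 0.0000
Node ud (S = 90): V_ud = e^(−0.02)·[0.2574·0.0000 + 0.7426·22.0000] = 16.0131
Node dd (S = 48): V_dd = e^(−0.02)·[0.2574·22.0000 + 0.7426·55.6000] = 46.0208
Node u (S = 112.5): V_u = e^(−0.02)·[0.2574·0.0000 + 0.7426·16.0131] = 11.6555
Node d (S = 60): V_d = e^(−0.02)·[0.2574·16.0131 + 0.7426·46.0208] = 37.5377
Node 0 (S = 75): V_0 = e^(−0.02)·[0.2574·11.6555 + 0.7426·37.5377] = 30.2636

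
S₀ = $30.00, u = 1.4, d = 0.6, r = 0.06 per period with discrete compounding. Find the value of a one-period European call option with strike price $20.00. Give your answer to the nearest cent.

$11.93

Risk-neutral probability p = (1 + 0.06 − 0.6)/(1.4 − 0.6) = 0.4600/0.8000 = 0.5750
Terminal stock prices: S_u = 42, S_d = 18
Terminal payoffs (S − K): max(22, 0) = 22, max(-2, 0) = 0
Node 0 (S = 30): V_0 = 1/1.06·[0.5750·22.0000 + 0.4250·0.0000] = 11.9340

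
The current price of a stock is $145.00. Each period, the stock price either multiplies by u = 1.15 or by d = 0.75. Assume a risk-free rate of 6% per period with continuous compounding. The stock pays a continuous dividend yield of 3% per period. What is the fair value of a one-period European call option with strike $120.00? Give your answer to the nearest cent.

$30.87

Per-period risk-free factor R = e^0.06 = 1.0618; dividend-adjusted growth = e^(0.06−0.03) = 1.0305.
Risk-neutral probability p = (1.0305 − 0.75)/(1.15 − 0.75) = 0.2805/0.4000 = 0.7011
Terminal stock prices: S_u = 166.8, S_d = 108.8
Terminal payoffs (S − K): max(46.75, 0) = 46.75, max(-11.25, 0) = 0
Node 0 (S = 145): V_0 = e^(−0.06)·[0.7011·46.7500 + 0.2989·0.0000] = 30.8693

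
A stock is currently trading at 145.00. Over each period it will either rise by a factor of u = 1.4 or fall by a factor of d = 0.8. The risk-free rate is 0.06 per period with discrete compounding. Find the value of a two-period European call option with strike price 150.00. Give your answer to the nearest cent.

27.85

Risk-neutral probability p = (1 + 0.06 − 0.8)/(1.4 − 0.8) = 0.2600/0.6000 = 0.4333
Terminal stock prices: S_uu = 284.2, S_ud = 162.4, S_dd = 92.8
Terminal payoffs (S − K): max(134.2, 0) = 134.2, max(12.4, 0) = 12.4, max(-57.2, 0) = 0
Node u (S = 203): V_u = 1/1.06·[0.4333·134.2000 + 0.5667·12.4000] = 61.4906
Node d (S = 116): V_d = 1/1.06·[0.4333·12.4000 + 0.5667·0.0000] = 5.0692
Node 0 (S = 145): V_0 = 1/1.06·[0.4333·61.4906 + 0.5667·5.0692] = 27.8476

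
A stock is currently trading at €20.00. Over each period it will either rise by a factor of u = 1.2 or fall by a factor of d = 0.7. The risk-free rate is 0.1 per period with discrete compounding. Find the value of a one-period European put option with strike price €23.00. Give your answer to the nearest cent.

€1.64

Risk-neutral probability p = (1 + 0.1 − 0.7)/(1.2 − 0.7) = 0.4000/0.5000 = 0.8000
Terminal stock prices: S_u = 24, S_d = 14
Terminal payoffs (K − S): max(-1, 0) = 0, max(9, 0) = 9
Node 0 (S = 20): V_0 = 1/1.1·[0.8000·0.0000 + 0.2000·9.0000] = 1.6364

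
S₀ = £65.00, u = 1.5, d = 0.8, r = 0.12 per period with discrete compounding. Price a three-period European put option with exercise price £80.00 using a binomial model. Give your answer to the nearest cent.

Risk-neutral probability p = (1 + 0.12 − 0.8)/(1.5 − 0.8) = 0.3200/0.7000 = 0.4571
Terminal stock prices: S_uuu = 219.4, S_uud = 117, S_udd = 62.4, S_ddd = 33.28
Terminal payoffs (K − S): max(-139.4, 0) = 0, max(-37, 0) = 0, max(17.6, 0) = 17.6, max(46.72, 0) = 46.72
Node uu (S = 146.2): V_uu = 1/1.12·[0.4571·0.0000 + 0.5429·0.0000] = 0.0000
Node ud (S = 78): V_ud = 1/1.12·[0.4571·0.0000 + 0.5429·17.6000] = 8.5306
Node dd (S = 41.6): V_dd = 1/1.12·[0.4571·17.6000 + 0.5429·46.7200] = 29.8286
Node u (S = 97.5): V_u = 1/1.12·[0.4571·0.0000 + 0.5429·8.5306] = 4.1347
Node d (S = 52): V_d = 1/1.12·[0.4571·8.5306 + 0.5429·29.8286] = 17.9396
Node 0 (S = 65): V_0 = 1/1.12·[0.4571·4.1347 + 0.5429·17.9396] = 10.3829

£10.38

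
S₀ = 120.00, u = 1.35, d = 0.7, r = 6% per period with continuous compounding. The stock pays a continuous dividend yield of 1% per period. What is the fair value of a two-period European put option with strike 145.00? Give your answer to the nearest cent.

Per-period risk-free factor R = e^0.06 = 1.0618; dividend-adjusted growth = e^(0.06−0.01) = 1.0513.
Risk-neutral probability p = (1.0513 − 0.7)/(1.35 − 0.7) = 0.3513/0.6500 = 0.5404
Terminal stock prices: S_uu = 218.7, S_ud = 113.4, S_dd = 58.8
Terminal payoffs (K − S): max(-73.7, 0) = 0, max(31.6, 0) = 31.6, max(86.2, 0) = 86.2
Node u (S = 162): V_u = e^(−0.06)·[0.5404·0.0000 + 0.4596·31.6000] = 13.6771
Node d (S = 84): V_d = e^(−0.06)·[0.5404·31.6000 + 0.4596·86.2000] = 53.3917
Node 0 (S = 120): V_0 = e^(−0.06)·[0.5404·13.6771 + 0.4596·53.3917] = 30.0698

30.07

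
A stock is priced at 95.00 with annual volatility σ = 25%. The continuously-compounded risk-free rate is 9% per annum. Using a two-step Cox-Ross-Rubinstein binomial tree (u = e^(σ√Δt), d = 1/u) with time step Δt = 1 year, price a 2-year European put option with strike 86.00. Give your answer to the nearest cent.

CRR parameters: u = e^(σ√Δt) = e^(0.25·√1) = 1.2840, d = 1/u = 0.7788
Per-period rate: rΔt = 0.09·1 = 0.09, so R = e^0.09 = 1.0942
Risk-neutral probability p = (e^0.09 − 0.7788)/(1.2840 − 0.7788) = 0.3154/0.5052 = 0.6242
Terminal stock prices: S_uu = 156.6, S_ud = 95, S_dd = 57.62
Terminal payoffs (K − S): max(-70.63, 0) = 0, max(-9, 0) = 0, max(28.38, 0) = 28.38
Node u (S = 122): V_u = e^(−0.09)·[0.6242·0.0000 + 0.3758·0.0000] = 0.0000
Node d (S = 73.99): V_d = e^(−0.09)·[0.6242·0.0000 + 0.3758·28.3796] = 9.7465
Node 0 (S = 95): V_0 = e^(−0.09)·[0.6242·0.0000 + 0.3758·9.7465] = 3.3473

3.35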